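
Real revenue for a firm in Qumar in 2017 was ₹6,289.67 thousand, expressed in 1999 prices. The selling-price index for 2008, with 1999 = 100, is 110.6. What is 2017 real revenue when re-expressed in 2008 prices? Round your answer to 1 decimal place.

₹6,956.4 thousand

Real revenue in 2008 prices = Real revenue in 1999 prices × (P_2008/P_1999) = 6289.67 × 1.106 = 6956.38.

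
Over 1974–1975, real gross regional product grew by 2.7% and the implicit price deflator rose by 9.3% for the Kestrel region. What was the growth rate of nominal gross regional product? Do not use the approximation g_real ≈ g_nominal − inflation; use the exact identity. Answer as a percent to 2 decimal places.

(1 + g_nom) = (1 + g_real)(1 + π) = 1.0270 × 1.0930 = 1.12251.

12.25%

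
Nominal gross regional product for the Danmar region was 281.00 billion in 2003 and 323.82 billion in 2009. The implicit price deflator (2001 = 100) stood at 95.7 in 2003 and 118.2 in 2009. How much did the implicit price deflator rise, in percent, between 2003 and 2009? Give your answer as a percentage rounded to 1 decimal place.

23.5%

Price-level change = 118.2 / 95.7 − 1 = 0.2351.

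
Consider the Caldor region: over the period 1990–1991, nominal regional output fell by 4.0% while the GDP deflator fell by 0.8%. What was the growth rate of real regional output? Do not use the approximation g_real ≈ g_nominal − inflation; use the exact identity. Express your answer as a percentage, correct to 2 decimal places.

(1 + g_nom) = (1 + g_real)(1 + π), so g_real = 0.9600 / 0.9920 − 1 = -0.03226.

-3.23%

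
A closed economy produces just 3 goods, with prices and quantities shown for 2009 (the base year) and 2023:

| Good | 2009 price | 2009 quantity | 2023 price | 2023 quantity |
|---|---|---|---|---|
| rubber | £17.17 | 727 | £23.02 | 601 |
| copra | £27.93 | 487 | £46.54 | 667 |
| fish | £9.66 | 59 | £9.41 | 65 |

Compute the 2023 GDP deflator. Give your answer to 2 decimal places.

153.80

Nominal GDP 2023 = 23.02·601 + 46.54·667 + 9.41·65 = 45488.85.
Real GDP 2023 (at 2009 prices) = 17.17·601 + 27.93·667 + 9.66·65 = 29576.38.
Deflator = Nominal/Real × 100 = 45488.85/29576.38 × 100 = 153.801.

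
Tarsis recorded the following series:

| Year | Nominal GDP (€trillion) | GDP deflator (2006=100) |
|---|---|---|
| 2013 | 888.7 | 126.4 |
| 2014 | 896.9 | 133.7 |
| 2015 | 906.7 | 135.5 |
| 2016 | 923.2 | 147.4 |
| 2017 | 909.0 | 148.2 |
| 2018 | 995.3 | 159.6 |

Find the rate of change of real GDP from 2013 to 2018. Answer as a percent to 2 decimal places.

-11.30%

Real GDP 2013 = 888.7/1.264 = 703.09.
Real GDP 2018 = 995.3/1.596 = 623.62.
Change = 623.62/703.09 − 1 = -0.1130.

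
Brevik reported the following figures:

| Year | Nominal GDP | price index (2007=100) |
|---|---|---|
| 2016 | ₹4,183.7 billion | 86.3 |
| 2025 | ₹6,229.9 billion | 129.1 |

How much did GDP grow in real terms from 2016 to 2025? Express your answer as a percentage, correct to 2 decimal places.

Deflate each year: 2016 → 4183.7/0.863 = 4847.86; 2025 → 6229.9/1.291 = 4825.64.
So real GDP changed by 4825.64/4847.86 − 1 = -0.0046, i.e. -0.46%.

-0.46%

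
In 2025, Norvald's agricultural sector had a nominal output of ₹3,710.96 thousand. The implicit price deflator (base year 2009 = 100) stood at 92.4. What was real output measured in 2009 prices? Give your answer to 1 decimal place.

₹4,016.2 thousand

Real output = Nominal / (implicit price deflator/100) = 3710.96 / 0.924 = 4016.19.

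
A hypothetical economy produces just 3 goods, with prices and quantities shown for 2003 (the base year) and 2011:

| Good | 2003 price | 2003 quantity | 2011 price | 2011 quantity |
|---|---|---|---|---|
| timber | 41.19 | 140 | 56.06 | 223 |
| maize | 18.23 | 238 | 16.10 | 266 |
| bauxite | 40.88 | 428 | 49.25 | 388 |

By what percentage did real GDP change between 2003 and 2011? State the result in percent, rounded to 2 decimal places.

8.31%

Real GDP 2003 = Nominal GDP 2003 = 41.19·140 + 18.23·238 + 40.88·428 = 27601.98.
Real GDP 2011 (at 2003 prices) = 41.19·223 + 18.23·266 + 40.88·388 = 29895.99.
Real growth = 29895.99/27601.98 − 1 = 0.0831.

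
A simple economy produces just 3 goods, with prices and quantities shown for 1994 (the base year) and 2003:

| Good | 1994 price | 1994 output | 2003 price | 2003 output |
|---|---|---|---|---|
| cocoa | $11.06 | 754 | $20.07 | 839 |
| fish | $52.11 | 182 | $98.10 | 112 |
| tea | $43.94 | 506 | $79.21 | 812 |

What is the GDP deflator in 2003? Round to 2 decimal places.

Nominal GDP 2003 = 20.07·839 + 98.10·112 + 79.21·812 = 92144.45.
Real GDP 2003 (at 1994 prices) = 11.06·839 + 52.11·112 + 43.94·812 = 50794.94.
Deflator = Nominal/Real × 100 = 92144.45/50794.94 × 100 = 181.405.

181.40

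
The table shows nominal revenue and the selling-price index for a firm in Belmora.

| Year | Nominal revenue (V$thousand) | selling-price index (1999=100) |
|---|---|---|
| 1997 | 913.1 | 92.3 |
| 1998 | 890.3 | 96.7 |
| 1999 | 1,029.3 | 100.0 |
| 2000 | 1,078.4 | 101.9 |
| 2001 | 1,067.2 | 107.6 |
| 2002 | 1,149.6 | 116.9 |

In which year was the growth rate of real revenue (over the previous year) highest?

1999

1998: real = 890.3/0.967 = 920.68; growth vs 1997 (989.27) = -6.93%.
1999: real = 1029.3/1.000 = 1029.30; growth vs 1998 (920.68) = 11.80%.
2000: real = 1078.4/1.019 = 1058.29; growth vs 1999 (1029.30) = 2.82%.
2001: real = 1067.2/1.076 = 991.82; growth vs 2000 (1058.29) = -6.28%.
2002: real = 1149.6/1.169 = 983.40; growth vs 2001 (991.82) = -0.85%.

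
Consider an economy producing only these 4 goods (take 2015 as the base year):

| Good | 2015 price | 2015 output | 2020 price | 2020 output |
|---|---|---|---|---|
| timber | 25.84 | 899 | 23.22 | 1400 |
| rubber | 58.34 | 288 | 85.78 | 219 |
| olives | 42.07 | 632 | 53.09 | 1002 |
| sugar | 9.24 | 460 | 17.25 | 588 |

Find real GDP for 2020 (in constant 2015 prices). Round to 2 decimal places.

96539.72

Real GDP 2020 = Σ (p_2015 × q_2020) = 25.84·1400 + 58.34·219 + 42.07·1002 + 9.24·588 = 96539.72.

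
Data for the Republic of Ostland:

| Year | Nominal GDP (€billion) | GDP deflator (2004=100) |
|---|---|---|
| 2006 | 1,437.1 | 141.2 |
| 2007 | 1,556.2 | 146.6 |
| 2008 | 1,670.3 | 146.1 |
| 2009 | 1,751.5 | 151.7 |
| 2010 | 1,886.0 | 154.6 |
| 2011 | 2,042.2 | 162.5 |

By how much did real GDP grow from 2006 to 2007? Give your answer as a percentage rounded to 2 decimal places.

4.30%

Real GDP 2006 = 1437.1/1.412 = 1017.78.
Real GDP 2007 = 1556.2/1.466 = 1061.53.
Change = 1061.53/1017.78 − 1 = 0.0430.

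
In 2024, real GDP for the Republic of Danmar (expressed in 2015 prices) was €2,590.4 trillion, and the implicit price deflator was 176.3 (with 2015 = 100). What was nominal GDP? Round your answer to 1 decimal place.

Nominal GDP = Real × (implicit price deflator/100) = 2590.4 × 1.763 = 4566.88.

€4,566.9 trillion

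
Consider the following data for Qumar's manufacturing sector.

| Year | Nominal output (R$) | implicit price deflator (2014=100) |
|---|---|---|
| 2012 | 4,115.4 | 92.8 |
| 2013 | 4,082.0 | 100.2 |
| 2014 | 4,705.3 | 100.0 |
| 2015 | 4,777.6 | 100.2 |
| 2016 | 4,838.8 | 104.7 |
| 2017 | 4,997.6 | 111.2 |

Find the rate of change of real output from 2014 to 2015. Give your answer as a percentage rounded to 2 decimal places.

Real output 2014 = 4705.3/1.000 = 4705.30.
Real output 2015 = 4777.6/1.002 = 4768.06.
Change = 4768.06/4705.30 − 1 = 0.0133.

1.33%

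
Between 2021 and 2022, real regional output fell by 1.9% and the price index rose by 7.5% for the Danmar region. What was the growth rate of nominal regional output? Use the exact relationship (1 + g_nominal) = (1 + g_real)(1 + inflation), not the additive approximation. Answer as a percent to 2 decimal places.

5.46%

(1 + g_nom) = (1 + g_real)(1 + π) = 0.9810 × 1.0750 = 1.05458.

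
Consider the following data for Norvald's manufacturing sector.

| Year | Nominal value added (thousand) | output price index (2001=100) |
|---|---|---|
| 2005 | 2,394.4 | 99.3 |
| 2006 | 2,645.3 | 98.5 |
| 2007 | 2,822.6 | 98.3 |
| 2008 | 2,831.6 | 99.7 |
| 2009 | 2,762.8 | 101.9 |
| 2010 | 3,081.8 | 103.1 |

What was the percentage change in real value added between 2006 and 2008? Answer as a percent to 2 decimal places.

Real value added 2006 = 2645.3/0.985 = 2685.58.
Real value added 2008 = 2831.6/0.997 = 2840.12.
Change = 2840.12/2685.58 − 1 = 0.0575.

5.75%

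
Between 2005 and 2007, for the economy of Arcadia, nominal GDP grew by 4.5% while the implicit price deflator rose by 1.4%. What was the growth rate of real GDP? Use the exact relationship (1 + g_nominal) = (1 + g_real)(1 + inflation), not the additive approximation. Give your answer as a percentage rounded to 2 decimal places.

(1 + g_nom) = (1 + g_real)(1 + π), so g_real = 1.0450 / 1.0140 − 1 = 0.03057.

3.06%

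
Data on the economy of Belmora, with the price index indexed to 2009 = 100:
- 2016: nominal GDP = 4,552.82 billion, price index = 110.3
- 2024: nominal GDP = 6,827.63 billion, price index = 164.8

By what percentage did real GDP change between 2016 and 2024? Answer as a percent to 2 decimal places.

Real GDP 2016 = 4552.82 / 1.103 = 4127.67.
Real GDP 2024 = 6827.63 / 1.648 = 4142.98.
Real growth = 4142.98 / 4127.67 − 1 = 0.0037.

0.37%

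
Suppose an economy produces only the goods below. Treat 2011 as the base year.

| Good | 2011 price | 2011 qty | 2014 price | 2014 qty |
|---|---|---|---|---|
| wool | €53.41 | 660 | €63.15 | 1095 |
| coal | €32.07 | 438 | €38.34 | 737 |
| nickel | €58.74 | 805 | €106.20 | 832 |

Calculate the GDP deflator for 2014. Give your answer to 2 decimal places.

Nominal GDP 2014 = 63.15·1095 + 38.34·737 + 106.20·832 = 185764.23.
Real GDP 2014 (at 2011 prices) = 53.41·1095 + 32.07·737 + 58.74·832 = 130991.22.
Deflator = Nominal/Real × 100 = 185764.23/130991.22 × 100 = 141.814.

141.81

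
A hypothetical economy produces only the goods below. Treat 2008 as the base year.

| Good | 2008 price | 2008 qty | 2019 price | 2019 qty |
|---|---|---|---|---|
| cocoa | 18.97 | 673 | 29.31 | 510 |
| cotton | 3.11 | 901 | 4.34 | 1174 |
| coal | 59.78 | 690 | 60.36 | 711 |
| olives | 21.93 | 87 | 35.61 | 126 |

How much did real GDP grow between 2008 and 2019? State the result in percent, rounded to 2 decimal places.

-0.23%

Real GDP 2008 = Nominal GDP 2008 = 18.97·673 + 3.11·901 + 59.78·690 + 21.93·87 = 58725.03.
Real GDP 2019 (at 2008 prices) = 18.97·510 + 3.11·1174 + 59.78·711 + 21.93·126 = 58592.60.
Real growth = 58592.60/58725.03 − 1 = -0.0023.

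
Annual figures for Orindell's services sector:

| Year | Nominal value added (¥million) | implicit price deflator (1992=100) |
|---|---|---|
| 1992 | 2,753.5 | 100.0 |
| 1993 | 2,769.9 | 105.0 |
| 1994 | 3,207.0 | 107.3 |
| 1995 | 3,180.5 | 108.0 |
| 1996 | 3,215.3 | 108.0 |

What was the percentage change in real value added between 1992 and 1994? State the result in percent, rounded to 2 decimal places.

Real value added 1992 = 2753.5/1.000 = 2753.50.
Real value added 1994 = 3207.0/1.073 = 2988.82.
Change = 2988.82/2753.50 − 1 = 0.0855.

8.55%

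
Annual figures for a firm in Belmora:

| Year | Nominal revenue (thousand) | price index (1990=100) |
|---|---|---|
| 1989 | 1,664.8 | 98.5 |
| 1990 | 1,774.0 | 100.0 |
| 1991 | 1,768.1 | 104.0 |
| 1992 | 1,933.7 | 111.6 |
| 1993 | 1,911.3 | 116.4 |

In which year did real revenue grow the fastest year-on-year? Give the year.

1990

1990: real = 1774.0/1.000 = 1774.00; growth vs 1989 (1690.15) = 4.96%.
1991: real = 1768.1/1.040 = 1700.10; growth vs 1990 (1774.00) = -4.17%.
1992: real = 1933.7/1.116 = 1732.71; growth vs 1991 (1700.10) = 1.92%.
1993: real = 1911.3/1.164 = 1642.01; growth vs 1992 (1732.71) = -5.23%.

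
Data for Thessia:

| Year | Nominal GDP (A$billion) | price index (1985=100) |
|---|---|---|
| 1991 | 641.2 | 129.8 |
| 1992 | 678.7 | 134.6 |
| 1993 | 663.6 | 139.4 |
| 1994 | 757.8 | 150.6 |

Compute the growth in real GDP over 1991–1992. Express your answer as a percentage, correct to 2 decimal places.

Real GDP 1991 = 641.2/1.298 = 493.99.
Real GDP 1992 = 678.7/1.346 = 504.23.
Change = 504.23/493.99 − 1 = 0.0207.

2.07%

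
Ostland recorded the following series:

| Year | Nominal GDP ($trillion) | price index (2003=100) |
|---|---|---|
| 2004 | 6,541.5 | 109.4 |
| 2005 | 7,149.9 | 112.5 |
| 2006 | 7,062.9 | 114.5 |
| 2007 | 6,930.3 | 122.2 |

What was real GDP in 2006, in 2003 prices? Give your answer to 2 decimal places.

$6,168.47 trillion

Real GDP 2006 = 7062.9 / 1.145 = 6168.47.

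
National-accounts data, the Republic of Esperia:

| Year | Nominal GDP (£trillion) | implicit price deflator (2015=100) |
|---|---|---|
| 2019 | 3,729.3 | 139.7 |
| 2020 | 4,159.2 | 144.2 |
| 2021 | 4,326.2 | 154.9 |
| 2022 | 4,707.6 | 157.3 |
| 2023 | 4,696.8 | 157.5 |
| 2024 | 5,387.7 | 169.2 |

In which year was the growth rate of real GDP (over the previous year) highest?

2020

2020: real = 4159.2/1.442 = 2884.33; growth vs 2019 (2669.51) = 8.05%.
2021: real = 4326.2/1.549 = 2792.90; growth vs 2020 (2884.33) = -3.17%.
2022: real = 4707.6/1.573 = 2992.75; growth vs 2021 (2792.90) = 7.16%.
2023: real = 4696.8/1.575 = 2982.10; growth vs 2022 (2992.75) = -0.36%.
2024: real = 5387.7/1.692 = 3184.22; growth vs 2023 (2982.10) = 6.78%.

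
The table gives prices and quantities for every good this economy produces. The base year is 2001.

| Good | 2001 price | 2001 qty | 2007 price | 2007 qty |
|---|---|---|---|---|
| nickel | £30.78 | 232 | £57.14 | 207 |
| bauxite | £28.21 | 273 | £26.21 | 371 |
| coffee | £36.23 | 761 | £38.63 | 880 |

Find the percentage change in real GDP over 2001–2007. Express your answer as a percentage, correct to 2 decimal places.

14.87%

Real GDP 2001 = Nominal GDP 2001 = 30.78·232 + 28.21·273 + 36.23·761 = 42413.32.
Real GDP 2007 (at 2001 prices) = 30.78·207 + 28.21·371 + 36.23·880 = 48719.77.
Real growth = 48719.77/42413.32 − 1 = 0.1487.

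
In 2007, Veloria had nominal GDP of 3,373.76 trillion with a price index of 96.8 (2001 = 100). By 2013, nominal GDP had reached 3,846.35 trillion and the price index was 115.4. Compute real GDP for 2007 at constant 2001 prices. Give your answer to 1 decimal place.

3,485.3 trillion

Real GDP = Nominal / (price index/100) = 3373.76 / 0.968 = 3485.29.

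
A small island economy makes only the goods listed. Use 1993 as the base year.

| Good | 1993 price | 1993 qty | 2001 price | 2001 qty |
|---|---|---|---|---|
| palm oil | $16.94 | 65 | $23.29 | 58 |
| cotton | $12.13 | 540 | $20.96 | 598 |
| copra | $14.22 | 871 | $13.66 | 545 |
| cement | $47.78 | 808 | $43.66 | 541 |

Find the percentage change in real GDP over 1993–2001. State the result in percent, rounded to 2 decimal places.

Real GDP 1993 = Nominal GDP 1993 = 16.94·65 + 12.13·540 + 14.22·871 + 47.78·808 = 58643.16.
Real GDP 2001 (at 1993 prices) = 16.94·58 + 12.13·598 + 14.22·545 + 47.78·541 = 41835.14.
Real growth = 41835.14/58643.16 − 1 = -0.2866.

-28.66%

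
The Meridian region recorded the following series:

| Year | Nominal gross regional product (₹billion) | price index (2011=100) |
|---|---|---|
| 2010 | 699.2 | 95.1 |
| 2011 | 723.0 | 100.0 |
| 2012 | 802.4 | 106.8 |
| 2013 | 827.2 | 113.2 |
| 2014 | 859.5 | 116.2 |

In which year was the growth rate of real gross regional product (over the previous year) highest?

2011: real = 723.0/1.000 = 723.00; growth vs 2010 (735.23) = -1.66%.
2012: real = 802.4/1.068 = 751.31; growth vs 2011 (723.00) = 3.92%.
2013: real = 827.2/1.132 = 730.74; growth vs 2012 (751.31) = -2.74%.
2014: real = 859.5/1.162 = 739.67; growth vs 2013 (730.74) = 1.22%.

2012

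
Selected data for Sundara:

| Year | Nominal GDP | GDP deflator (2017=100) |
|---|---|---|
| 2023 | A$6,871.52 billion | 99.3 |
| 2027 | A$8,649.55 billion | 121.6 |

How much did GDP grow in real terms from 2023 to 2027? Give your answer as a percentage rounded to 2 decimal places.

2.79%

Real GDP 2023 = 6871.52 / 0.993 = 6919.96.
Real GDP 2027 = 8649.55 / 1.216 = 7113.12.
Real growth = 7113.12 / 6919.96 − 1 = 0.0279.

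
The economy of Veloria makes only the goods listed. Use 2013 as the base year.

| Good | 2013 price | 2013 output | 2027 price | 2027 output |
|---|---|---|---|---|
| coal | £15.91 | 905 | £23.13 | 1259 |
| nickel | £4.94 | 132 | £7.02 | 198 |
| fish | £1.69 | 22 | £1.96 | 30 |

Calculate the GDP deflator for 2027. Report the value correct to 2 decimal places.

Nominal GDP 2027 = 23.13·1259 + 7.02·198 + 1.96·30 = 30569.43.
Real GDP 2027 (at 2013 prices) = 15.91·1259 + 4.94·198 + 1.69·30 = 21059.51.
Deflator = Nominal/Real × 100 = 30569.43/21059.51 × 100 = 145.157.

145.16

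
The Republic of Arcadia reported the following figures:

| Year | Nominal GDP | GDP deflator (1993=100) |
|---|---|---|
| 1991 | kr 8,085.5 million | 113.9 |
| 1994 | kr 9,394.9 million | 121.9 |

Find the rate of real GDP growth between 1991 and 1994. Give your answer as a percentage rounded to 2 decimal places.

8.57%

Real GDP 1991 = 8085.5 / 1.139 = 7098.77.
Real GDP 1994 = 9394.9 / 1.219 = 7707.05.
Real growth = 7707.05 / 7098.77 − 1 = 0.0857.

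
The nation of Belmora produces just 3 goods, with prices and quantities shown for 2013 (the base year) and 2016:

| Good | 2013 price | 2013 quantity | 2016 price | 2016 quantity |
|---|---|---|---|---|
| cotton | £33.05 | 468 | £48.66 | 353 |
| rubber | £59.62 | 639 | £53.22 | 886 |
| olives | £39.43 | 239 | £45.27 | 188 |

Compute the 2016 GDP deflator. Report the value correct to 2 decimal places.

101.30

Nominal GDP 2016 = 48.66·353 + 53.22·886 + 45.27·188 = 72840.66.
Real GDP 2016 (at 2013 prices) = 33.05·353 + 59.62·886 + 39.43·188 = 71902.81.
Deflator = Nominal/Real × 100 = 72840.66/71902.81 × 100 = 101.304.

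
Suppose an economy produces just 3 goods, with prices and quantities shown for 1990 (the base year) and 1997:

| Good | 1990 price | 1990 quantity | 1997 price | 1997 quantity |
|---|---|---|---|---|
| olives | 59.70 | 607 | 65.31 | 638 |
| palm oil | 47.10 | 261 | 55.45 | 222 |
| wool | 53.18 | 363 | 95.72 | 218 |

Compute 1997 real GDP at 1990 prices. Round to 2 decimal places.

60138.04

Real GDP 1997 = Σ (p_1990 × q_1997) = 59.70·638 + 47.10·222 + 53.18·218 = 60138.04.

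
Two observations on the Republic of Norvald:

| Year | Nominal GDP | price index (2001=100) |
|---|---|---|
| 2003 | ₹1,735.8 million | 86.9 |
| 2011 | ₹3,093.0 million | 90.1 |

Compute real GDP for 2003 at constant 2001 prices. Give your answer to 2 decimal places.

₹1,997.47 million

Real GDP = Nominal / (price index/100) = 1735.8 / 0.869 = 1997.47.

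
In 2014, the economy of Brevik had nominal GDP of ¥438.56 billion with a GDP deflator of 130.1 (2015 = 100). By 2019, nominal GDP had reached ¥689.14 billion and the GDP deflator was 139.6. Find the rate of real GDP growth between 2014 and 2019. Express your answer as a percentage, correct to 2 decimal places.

46.44%

Deflate each year: 2014 → 438.56/1.301 = 337.09; 2019 → 689.14/1.396 = 493.65.
So real GDP changed by 493.65/337.09 − 1 = 0.4644, i.e. 46.44%.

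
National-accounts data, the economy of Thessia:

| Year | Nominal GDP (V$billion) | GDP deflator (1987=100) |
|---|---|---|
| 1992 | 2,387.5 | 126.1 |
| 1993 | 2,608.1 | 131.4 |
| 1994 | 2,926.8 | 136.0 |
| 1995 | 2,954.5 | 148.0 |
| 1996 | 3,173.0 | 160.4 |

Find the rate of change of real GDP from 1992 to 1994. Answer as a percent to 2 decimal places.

13.66%

Real GDP 1992 = 2387.5/1.261 = 1893.34.
Real GDP 1994 = 2926.8/1.360 = 2152.06.
Change = 2152.06/1893.34 − 1 = 0.1366.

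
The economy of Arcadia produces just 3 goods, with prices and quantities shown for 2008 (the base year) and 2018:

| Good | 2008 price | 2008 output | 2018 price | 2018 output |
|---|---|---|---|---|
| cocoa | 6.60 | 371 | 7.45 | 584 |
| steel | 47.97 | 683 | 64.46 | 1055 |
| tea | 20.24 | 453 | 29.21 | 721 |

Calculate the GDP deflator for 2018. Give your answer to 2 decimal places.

Nominal GDP 2018 = 7.45·584 + 64.46·1055 + 29.21·721 = 93416.51.
Real GDP 2018 (at 2008 prices) = 6.60·584 + 47.97·1055 + 20.24·721 = 69055.79.
Deflator = Nominal/Real × 100 = 93416.51/69055.79 × 100 = 135.277.

135.28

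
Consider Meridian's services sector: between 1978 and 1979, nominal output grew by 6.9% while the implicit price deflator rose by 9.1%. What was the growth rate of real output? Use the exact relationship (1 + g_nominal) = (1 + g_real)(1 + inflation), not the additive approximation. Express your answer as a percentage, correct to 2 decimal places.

(1 + g_nom) = (1 + g_real)(1 + π), so g_real = 1.0690 / 1.0910 − 1 = -0.02016.

-2.02%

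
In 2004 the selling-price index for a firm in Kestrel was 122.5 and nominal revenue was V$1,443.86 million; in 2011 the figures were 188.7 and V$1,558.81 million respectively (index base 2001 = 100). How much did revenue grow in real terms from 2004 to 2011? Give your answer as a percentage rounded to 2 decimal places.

-29.91%

Deflate each year: 2004 → 1443.86/1.225 = 1178.66; 2011 → 1558.81/1.887 = 826.08.
So real revenue changed by 826.08/1178.66 − 1 = -0.2991, i.e. -29.91%.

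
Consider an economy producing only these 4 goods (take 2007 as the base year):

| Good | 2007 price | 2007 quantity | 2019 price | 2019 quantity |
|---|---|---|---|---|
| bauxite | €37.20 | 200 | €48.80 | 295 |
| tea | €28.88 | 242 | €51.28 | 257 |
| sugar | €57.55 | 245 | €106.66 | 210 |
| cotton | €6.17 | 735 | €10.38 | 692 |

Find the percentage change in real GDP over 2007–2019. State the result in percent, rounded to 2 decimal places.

5.10%

Real GDP 2007 = Nominal GDP 2007 = 37.20·200 + 28.88·242 + 57.55·245 + 6.17·735 = 33063.66.
Real GDP 2019 (at 2007 prices) = 37.20·295 + 28.88·257 + 57.55·210 + 6.17·692 = 34751.30.
Real growth = 34751.30/33063.66 − 1 = 0.0510.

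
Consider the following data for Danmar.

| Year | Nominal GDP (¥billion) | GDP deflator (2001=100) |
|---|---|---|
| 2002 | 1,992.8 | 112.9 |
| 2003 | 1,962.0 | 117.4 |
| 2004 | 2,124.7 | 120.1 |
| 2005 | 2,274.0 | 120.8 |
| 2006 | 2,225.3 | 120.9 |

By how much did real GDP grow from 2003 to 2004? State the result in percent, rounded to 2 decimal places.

Real GDP 2003 = 1962.0/1.174 = 1671.21.
Real GDP 2004 = 2124.7/1.201 = 1769.11.
Change = 1769.11/1671.21 − 1 = 0.0586.

5.86%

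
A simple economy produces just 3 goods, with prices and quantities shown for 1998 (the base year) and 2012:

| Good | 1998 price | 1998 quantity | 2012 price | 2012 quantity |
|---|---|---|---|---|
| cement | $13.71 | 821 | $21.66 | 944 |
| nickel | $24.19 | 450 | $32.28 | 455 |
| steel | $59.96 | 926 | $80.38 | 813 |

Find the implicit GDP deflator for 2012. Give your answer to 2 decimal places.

Nominal GDP 2012 = 21.66·944 + 32.28·455 + 80.38·813 = 100483.38.
Real GDP 2012 (at 1998 prices) = 13.71·944 + 24.19·455 + 59.96·813 = 72696.17.
Deflator = Nominal/Real × 100 = 100483.38/72696.17 × 100 = 138.224.

138.22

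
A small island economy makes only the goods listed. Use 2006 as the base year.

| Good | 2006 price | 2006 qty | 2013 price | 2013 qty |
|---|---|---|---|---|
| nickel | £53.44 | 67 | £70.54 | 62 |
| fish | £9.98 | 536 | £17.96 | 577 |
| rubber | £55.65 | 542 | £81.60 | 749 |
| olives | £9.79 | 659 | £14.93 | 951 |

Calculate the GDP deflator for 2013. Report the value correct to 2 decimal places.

Nominal GDP 2013 = 70.54·62 + 17.96·577 + 81.60·749 + 14.93·951 = 90053.23.
Real GDP 2013 (at 2006 prices) = 53.44·62 + 9.98·577 + 55.65·749 + 9.79·951 = 60063.88.
Deflator = Nominal/Real × 100 = 90053.23/60063.88 × 100 = 149.929.

149.93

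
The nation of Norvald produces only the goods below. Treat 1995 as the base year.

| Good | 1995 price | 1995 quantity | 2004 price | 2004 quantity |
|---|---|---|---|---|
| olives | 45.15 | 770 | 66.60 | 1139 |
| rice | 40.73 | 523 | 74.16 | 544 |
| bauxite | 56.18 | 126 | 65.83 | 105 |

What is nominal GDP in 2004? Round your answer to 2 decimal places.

123112.59

Nominal GDP 2004 = Σ (p_2004 × q_2004) = 66.60·1139 + 74.16·544 + 65.83·105 = 123112.59.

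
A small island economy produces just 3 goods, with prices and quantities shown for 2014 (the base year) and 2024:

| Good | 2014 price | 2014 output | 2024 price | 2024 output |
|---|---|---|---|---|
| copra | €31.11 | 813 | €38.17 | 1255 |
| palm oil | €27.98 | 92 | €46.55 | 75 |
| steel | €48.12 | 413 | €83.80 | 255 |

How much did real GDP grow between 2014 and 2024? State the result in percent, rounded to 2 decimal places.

Real GDP 2014 = Nominal GDP 2014 = 31.11·813 + 27.98·92 + 48.12·413 = 47740.15.
Real GDP 2024 (at 2014 prices) = 31.11·1255 + 27.98·75 + 48.12·255 = 53412.15.
Real growth = 53412.15/47740.15 − 1 = 0.1188.

11.88%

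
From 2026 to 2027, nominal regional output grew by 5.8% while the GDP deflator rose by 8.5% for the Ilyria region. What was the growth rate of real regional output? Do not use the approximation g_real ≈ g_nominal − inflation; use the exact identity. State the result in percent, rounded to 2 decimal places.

-2.49%

(1 + g_nom) = (1 + g_real)(1 + π), so g_real = 1.0580 / 1.0850 − 1 = -0.02488.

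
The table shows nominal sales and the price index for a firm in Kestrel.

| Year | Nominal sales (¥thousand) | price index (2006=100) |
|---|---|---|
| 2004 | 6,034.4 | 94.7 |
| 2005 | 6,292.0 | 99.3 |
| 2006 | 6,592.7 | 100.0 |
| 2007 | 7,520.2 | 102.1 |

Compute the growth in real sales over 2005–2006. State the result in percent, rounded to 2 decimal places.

4.05%

Real sales 2005 = 6292.0/0.993 = 6336.35.
Real sales 2006 = 6592.7/1.000 = 6592.70.
Change = 6592.70/6336.35 − 1 = 0.0405.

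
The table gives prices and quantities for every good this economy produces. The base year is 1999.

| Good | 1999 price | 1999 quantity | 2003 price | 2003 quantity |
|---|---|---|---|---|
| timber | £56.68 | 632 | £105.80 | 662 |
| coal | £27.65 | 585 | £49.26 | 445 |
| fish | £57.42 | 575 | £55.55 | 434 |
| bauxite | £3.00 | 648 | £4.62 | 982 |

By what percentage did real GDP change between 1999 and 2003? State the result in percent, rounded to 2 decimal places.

-10.65%

Real GDP 1999 = Nominal GDP 1999 = 56.68·632 + 27.65·585 + 57.42·575 + 3.00·648 = 86957.51.
Real GDP 2003 (at 1999 prices) = 56.68·662 + 27.65·445 + 57.42·434 + 3.00·982 = 77692.69.
Real growth = 77692.69/86957.51 − 1 = -0.1065.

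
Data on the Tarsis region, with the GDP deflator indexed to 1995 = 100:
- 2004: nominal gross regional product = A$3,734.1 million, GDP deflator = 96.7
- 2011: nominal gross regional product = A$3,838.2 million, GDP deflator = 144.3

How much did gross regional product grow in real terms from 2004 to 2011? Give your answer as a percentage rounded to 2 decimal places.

Real gross regional product 2004 = 3734.1 / 0.967 = 3861.53.
Real gross regional product 2011 = 3838.2 / 1.443 = 2659.88.
Real growth = 2659.88 / 3861.53 − 1 = -0.3112.

-31.12%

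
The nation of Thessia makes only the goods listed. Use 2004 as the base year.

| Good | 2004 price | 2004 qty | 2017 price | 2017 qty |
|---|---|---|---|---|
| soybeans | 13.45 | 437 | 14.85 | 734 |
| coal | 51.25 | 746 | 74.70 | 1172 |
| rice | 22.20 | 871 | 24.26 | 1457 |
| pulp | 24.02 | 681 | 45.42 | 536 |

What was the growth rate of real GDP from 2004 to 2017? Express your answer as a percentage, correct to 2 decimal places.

Real GDP 2004 = Nominal GDP 2004 = 13.45·437 + 51.25·746 + 22.20·871 + 24.02·681 = 79803.97.
Real GDP 2017 (at 2004 prices) = 13.45·734 + 51.25·1172 + 22.20·1457 + 24.02·536 = 115157.42.
Real growth = 115157.42/79803.97 − 1 = 0.4430.

44.30%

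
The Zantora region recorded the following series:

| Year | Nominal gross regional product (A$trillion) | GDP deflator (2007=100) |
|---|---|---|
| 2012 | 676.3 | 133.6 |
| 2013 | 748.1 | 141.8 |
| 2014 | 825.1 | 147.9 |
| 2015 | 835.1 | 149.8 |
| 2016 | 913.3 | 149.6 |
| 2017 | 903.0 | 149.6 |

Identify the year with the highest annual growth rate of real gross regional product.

2016

2013: real = 748.1/1.418 = 527.57; growth vs 2012 (506.21) = 4.22%.
2014: real = 825.1/1.479 = 557.88; growth vs 2013 (527.57) = 5.75%.
2015: real = 835.1/1.498 = 557.48; growth vs 2014 (557.88) = -0.07%.
2016: real = 913.3/1.496 = 610.49; growth vs 2015 (557.48) = 9.51%.
2017: real = 903.0/1.496 = 603.61; growth vs 2016 (610.49) = -1.13%.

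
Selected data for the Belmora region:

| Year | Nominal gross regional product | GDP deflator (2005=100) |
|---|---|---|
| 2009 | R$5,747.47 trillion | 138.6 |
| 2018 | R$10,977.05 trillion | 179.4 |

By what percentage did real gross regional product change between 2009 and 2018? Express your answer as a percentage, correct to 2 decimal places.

47.55%

Real gross regional product 2009 = 5747.47 / 1.386 = 4146.80.
Real gross regional product 2018 = 10977.05 / 1.794 = 6118.76.
Real growth = 6118.76 / 4146.80 − 1 = 0.4755.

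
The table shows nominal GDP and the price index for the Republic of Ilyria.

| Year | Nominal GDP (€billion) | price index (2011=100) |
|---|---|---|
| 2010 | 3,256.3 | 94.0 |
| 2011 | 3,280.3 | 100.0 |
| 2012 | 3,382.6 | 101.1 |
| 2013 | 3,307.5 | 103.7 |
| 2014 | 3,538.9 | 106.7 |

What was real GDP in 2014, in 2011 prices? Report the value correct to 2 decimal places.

Real GDP 2014 = 3538.9 / 1.067 = 3316.68.

€3,316.68 billion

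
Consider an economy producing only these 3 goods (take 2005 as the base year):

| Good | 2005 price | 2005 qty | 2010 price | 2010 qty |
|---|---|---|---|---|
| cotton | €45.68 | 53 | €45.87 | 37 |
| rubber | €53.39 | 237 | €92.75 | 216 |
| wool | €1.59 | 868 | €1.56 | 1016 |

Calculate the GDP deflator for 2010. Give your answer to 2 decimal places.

Nominal GDP 2010 = 45.87·37 + 92.75·216 + 1.56·1016 = 23316.15.
Real GDP 2010 (at 2005 prices) = 45.68·37 + 53.39·216 + 1.59·1016 = 14837.84.
Deflator = Nominal/Real × 100 = 23316.15/14837.84 × 100 = 157.140.

157.14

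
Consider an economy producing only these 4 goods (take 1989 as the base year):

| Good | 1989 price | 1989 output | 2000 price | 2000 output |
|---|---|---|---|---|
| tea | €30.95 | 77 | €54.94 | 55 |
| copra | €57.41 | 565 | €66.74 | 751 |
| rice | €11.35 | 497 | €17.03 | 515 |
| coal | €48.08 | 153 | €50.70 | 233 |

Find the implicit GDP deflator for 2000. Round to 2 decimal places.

Nominal GDP 2000 = 54.94·55 + 66.74·751 + 17.03·515 + 50.70·233 = 73726.99.
Real GDP 2000 (at 1989 prices) = 30.95·55 + 57.41·751 + 11.35·515 + 48.08·233 = 61865.05.
Deflator = Nominal/Real × 100 = 73726.99/61865.05 × 100 = 119.174.

119.17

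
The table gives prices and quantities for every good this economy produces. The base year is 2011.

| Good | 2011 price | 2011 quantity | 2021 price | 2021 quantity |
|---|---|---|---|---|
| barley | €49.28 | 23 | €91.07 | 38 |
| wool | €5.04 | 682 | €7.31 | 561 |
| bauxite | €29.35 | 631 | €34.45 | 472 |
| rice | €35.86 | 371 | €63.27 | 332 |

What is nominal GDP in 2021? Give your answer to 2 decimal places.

Nominal GDP 2021 = Σ (p_2021 × q_2021) = 91.07·38 + 7.31·561 + 34.45·472 + 63.27·332 = 44827.61.

€44827.61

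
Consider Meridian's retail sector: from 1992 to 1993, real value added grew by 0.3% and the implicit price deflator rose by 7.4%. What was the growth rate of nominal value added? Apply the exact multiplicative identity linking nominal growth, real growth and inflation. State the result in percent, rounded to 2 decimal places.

7.72%

(1 + g_nom) = (1 + g_real)(1 + π) = 1.0030 × 1.0740 = 1.07722.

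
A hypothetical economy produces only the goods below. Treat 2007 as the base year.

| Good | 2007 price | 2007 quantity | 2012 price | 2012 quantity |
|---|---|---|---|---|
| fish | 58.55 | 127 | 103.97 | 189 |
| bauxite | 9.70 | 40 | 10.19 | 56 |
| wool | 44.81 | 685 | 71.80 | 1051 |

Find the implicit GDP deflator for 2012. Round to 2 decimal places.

162.99

Nominal GDP 2012 = 103.97·189 + 10.19·56 + 71.80·1051 = 95682.77.
Real GDP 2012 (at 2007 prices) = 58.55·189 + 9.70·56 + 44.81·1051 = 58704.46.
Deflator = Nominal/Real × 100 = 95682.77/58704.46 × 100 = 162.991.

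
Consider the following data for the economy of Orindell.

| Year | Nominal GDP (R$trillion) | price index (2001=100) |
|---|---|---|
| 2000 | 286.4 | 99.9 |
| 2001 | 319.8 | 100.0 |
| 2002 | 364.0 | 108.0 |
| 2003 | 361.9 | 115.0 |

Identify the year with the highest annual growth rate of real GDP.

2001: real = 319.8/1.000 = 319.80; growth vs 2000 (286.69) = 11.55%.
2002: real = 364.0/1.080 = 337.04; growth vs 2001 (319.80) = 5.39%.
2003: real = 361.9/1.150 = 314.70; growth vs 2002 (337.04) = -6.63%.

2001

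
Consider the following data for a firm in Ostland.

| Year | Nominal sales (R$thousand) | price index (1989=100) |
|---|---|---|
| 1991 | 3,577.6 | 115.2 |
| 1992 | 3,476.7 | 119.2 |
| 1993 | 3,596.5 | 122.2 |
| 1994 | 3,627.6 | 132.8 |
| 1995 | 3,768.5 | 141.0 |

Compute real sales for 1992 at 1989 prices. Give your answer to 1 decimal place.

R$2,916.7 thousand

Real sales 1992 = 3476.7 / 1.192 = 2916.69.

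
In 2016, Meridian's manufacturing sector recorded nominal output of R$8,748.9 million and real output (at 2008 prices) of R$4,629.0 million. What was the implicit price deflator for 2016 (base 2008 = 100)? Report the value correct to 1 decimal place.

implicit price deflator = (Nominal / Real) × 100 = 8748.9 / 4629.0 × 100 = 189.00.

189.0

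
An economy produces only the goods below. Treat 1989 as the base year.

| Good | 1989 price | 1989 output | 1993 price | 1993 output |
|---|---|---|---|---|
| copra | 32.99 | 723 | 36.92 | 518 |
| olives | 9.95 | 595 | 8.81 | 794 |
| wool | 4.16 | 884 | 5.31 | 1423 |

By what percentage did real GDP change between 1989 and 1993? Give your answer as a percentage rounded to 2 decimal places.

Real GDP 1989 = Nominal GDP 1989 = 32.99·723 + 9.95·595 + 4.16·884 = 33449.46.
Real GDP 1993 (at 1989 prices) = 32.99·518 + 9.95·794 + 4.16·1423 = 30908.80.
Real growth = 30908.80/33449.46 − 1 = -0.0760.

-7.60%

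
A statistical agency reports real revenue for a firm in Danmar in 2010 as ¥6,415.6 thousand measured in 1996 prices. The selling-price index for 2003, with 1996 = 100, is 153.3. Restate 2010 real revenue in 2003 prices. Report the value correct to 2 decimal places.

Real revenue in 2003 prices = Real revenue in 1996 prices × (P_2003/P_1996) = 6415.6 × 1.533 = 9835.11.

¥9,835.11 thousand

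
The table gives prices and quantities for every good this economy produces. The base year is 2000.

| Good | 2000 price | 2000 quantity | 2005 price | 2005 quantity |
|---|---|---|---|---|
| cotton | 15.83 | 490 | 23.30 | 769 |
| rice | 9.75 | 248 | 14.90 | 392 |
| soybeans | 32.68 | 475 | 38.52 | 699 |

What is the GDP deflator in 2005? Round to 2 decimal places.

Nominal GDP 2005 = 23.30·769 + 14.90·392 + 38.52·699 = 50683.98.
Real GDP 2005 (at 2000 prices) = 15.83·769 + 9.75·392 + 32.68·699 = 38838.59.
Deflator = Nominal/Real × 100 = 50683.98/38838.59 × 100 = 130.499.

130.50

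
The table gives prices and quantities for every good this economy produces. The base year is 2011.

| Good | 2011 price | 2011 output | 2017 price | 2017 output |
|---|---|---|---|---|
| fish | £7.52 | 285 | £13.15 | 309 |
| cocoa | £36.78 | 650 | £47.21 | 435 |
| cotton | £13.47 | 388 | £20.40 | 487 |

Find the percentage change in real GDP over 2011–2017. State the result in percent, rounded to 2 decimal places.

Real GDP 2011 = Nominal GDP 2011 = 7.52·285 + 36.78·650 + 13.47·388 = 31276.56.
Real GDP 2017 (at 2011 prices) = 7.52·309 + 36.78·435 + 13.47·487 = 24882.87.
Real growth = 24882.87/31276.56 − 1 = -0.2044.

-20.44%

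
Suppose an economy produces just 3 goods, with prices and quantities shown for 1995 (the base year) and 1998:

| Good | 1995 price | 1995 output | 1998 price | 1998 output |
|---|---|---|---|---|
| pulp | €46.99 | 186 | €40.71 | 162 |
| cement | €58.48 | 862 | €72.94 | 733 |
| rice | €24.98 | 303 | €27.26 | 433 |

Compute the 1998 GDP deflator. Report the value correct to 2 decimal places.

117.24

Nominal GDP 1998 = 40.71·162 + 72.94·733 + 27.26·433 = 71863.62.
Real GDP 1998 (at 1995 prices) = 46.99·162 + 58.48·733 + 24.98·433 = 61294.56.
Deflator = Nominal/Real × 100 = 71863.62/61294.56 × 100 = 117.243.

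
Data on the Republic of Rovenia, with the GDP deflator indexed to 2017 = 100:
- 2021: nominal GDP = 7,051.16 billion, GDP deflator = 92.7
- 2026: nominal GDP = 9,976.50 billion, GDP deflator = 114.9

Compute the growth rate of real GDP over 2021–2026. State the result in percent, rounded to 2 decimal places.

14.15%

Real GDP 2021 = 7051.16 / 0.927 = 7606.43.
Real GDP 2026 = 9976.50 / 1.149 = 8682.77.
Real growth = 8682.77 / 7606.43 − 1 = 0.1415.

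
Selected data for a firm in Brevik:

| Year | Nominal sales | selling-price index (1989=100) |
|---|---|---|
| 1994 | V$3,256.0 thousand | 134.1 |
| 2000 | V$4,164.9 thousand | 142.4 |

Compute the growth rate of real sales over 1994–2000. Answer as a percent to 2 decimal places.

20.46%

Real sales 1994 = 3256.0 / 1.341 = 2428.04.
Real sales 2000 = 4164.9 / 1.424 = 2924.79.
Real growth = 2924.79 / 2428.04 − 1 = 0.2046.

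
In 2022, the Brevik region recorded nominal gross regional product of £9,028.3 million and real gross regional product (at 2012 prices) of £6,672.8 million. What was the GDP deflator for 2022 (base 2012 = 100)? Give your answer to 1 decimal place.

GDP deflator = (Nominal / Real) × 100 = 9028.3 / 6672.8 × 100 = 135.30.

135.3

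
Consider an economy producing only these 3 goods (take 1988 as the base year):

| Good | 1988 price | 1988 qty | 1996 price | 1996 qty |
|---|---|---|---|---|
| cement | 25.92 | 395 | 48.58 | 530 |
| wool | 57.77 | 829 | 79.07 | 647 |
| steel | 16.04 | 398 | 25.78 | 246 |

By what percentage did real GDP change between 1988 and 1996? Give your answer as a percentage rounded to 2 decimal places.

-14.65%

Real GDP 1988 = Nominal GDP 1988 = 25.92·395 + 57.77·829 + 16.04·398 = 64513.65.
Real GDP 1996 (at 1988 prices) = 25.92·530 + 57.77·647 + 16.04·246 = 55060.63.
Real growth = 55060.63/64513.65 − 1 = -0.1465.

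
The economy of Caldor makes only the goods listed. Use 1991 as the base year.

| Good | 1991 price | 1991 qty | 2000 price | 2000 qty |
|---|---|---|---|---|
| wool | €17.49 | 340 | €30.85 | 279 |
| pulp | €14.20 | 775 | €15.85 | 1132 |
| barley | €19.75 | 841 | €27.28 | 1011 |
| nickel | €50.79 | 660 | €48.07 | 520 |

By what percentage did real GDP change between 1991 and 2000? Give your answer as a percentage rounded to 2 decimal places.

Real GDP 1991 = Nominal GDP 1991 = 17.49·340 + 14.20·775 + 19.75·841 + 50.79·660 = 67082.75.
Real GDP 2000 (at 1991 prices) = 17.49·279 + 14.20·1132 + 19.75·1011 + 50.79·520 = 67332.16.
Real growth = 67332.16/67082.75 − 1 = 0.0037.

0.37%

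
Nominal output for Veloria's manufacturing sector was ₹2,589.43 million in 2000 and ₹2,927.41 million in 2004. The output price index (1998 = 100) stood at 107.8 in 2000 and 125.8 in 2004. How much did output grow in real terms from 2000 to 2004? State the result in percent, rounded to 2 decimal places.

Deflate each year: 2000 → 2589.43/1.078 = 2402.07; 2004 → 2927.41/1.258 = 2327.03.
So real output changed by 2327.03/2402.07 − 1 = -0.0312, i.e. -3.12%.

-3.12%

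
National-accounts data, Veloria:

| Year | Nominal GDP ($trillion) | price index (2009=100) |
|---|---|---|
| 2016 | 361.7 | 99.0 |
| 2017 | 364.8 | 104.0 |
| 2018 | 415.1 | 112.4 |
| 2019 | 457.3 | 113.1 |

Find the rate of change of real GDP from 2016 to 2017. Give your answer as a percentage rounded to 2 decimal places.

Real GDP 2016 = 361.7/0.990 = 365.35.
Real GDP 2017 = 364.8/1.040 = 350.77.
Change = 350.77/365.35 − 1 = -0.0399.

-3.99%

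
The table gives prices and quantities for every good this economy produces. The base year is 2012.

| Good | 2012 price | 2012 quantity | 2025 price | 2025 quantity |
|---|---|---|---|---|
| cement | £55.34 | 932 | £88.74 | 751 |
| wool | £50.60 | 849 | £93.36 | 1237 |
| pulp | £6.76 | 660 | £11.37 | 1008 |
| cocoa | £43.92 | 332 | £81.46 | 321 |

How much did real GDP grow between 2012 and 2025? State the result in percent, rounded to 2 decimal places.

Real GDP 2012 = Nominal GDP 2012 = 55.34·932 + 50.60·849 + 6.76·660 + 43.92·332 = 113579.32.
Real GDP 2025 (at 2012 prices) = 55.34·751 + 50.60·1237 + 6.76·1008 + 43.92·321 = 125064.94.
Real growth = 125064.94/113579.32 − 1 = 0.1011.

10.11%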